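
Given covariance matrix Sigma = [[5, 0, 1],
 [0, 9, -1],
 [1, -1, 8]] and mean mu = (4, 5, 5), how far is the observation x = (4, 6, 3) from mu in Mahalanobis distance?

Step 1 — centre the observation: (x - mu) = (0, 1, -2).

Step 2 — invert Sigma (cofactor / det for 3×3, or solve directly):
  Sigma^{-1} = [[0.2052, -0.0029, -0.026],
 [-0.0029, 0.1127, 0.0145],
 [-0.026, 0.0145, 0.1301]].

Step 3 — form the quadratic (x - mu)^T · Sigma^{-1} · (x - mu):
  Sigma^{-1} · (x - mu) = (0.0491, 0.0838, -0.2457).
  (x - mu)^T · [Sigma^{-1} · (x - mu)] = (0)·(0.0491) + (1)·(0.0838) + (-2)·(-0.2457) = 0.5751.

Step 4 — take square root: d = √(0.5751) ≈ 0.7584.

d(x, mu) = √(0.5751) ≈ 0.7584


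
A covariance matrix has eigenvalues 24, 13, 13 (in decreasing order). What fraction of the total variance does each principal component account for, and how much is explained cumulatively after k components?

Step 1 — total variance = trace(Sigma) = Σ λ_i = 24 + 13 + 13 = 50.

Step 2 — fraction explained by component i = λ_i / Σ λ:
  PC1: 24/50 = 0.48
  PC2: 13/50 = 0.26
  PC3: 13/50 = 0.26

Step 3 — cumulative fraction after k components = (λ_1 + ... + λ_k) / Σ λ:
  k = 1: 24/50 = 0.48
  k = 2: (24 + 13)/50 = 37/50 = 0.74
  k = 3: (24 + 13 + 13)/50 = 50/50 = 1

Summary (fraction, with percent):

explained: PC1 0.48 (48%), PC2 0.26 (26%), PC3 0.26 (26%);  cumulative: 0.48, 0.74, 1


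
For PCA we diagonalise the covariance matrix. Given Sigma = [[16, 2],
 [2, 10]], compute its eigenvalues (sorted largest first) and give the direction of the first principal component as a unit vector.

Step 1 — characteristic polynomial of 2×2 Sigma:
  det(Sigma - λI) = λ² - trace · λ + det = 0.
  trace = 16 + 10 = 26, det = 16·10 - (2)² = 156.
Step 2 — discriminant:
  Δ = trace² - 4·det = 676 - 624 = 52.
Step 3 — eigenvalues:
  λ = (trace ± √Δ)/2 = (26 ± 7.2111)/2,
  λ_1 = 16.6056,  λ_2 = 9.3944.

Step 4 — unit eigenvector for λ_1: solve (Sigma - λ_1 I)v = 0. First row:
  (16 - 16.6056)·v_x + (2)·v_y = 0, i.e. (-0.6056)·v_x + (2)·v_y = 0,
  so v ∝ (b, λ_1 - a) = (2, 0.6056) = u.
  ||u|| = √((2)² + (0.6056)²) = √(4.3667) ≈ 2.0897,
  v_1 = u/||u|| ≈ (0.9571, 0.2898) (||v_1|| = 1).

λ_1 = 16.6056,  λ_2 = 9.3944;  v_1 ≈ (0.9571, 0.2898)


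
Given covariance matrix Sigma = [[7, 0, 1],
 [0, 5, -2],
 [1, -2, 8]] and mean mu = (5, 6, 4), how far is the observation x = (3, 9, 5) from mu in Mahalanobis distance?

Step 1 — centre the observation: (x - mu) = (-2, 3, 1).

Step 2 — invert Sigma (cofactor / det for 3×3, or solve directly):
  Sigma^{-1} = [[0.1457, -0.0081, -0.0202],
 [-0.0081, 0.2227, 0.0567],
 [-0.0202, 0.0567, 0.1417]].

Step 3 — form the quadratic (x - mu)^T · Sigma^{-1} · (x - mu):
  Sigma^{-1} · (x - mu) = (-0.336, 0.7409, 0.3522).
  (x - mu)^T · [Sigma^{-1} · (x - mu)] = (-2)·(-0.336) + (3)·(0.7409) + (1)·(0.3522) = 3.247.

Step 4 — take square root: d = √(3.247) ≈ 1.8019.

d(x, mu) = √(3.247) ≈ 1.8019


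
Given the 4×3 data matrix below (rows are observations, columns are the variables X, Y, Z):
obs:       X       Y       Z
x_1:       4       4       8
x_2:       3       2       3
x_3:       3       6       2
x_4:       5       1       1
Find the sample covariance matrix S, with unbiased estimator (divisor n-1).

Step 1 — column means:
  mean(X) = (4 + 3 + 3 + 5) / 4 = 15/4 = 3.75
  mean(Y) = (4 + 2 + 6 + 1) / 4 = 13/4 = 3.25
  mean(Z) = (8 + 3 + 2 + 1) / 4 = 14/4 = 3.5

Step 2 — sample covariance S[i,j] = (1/(n-1)) · Σ_k (x_{k,i} - mean_i) · (x_{k,j} - mean_j), with n-1 = 3.
  S[X,X] = ((0.25)·(0.25) + (-0.75)·(-0.75) + (-0.75)·(-0.75) + (1.25)·(1.25)) / 3 = 2.75/3 = 0.9167
  S[X,Y] = ((0.25)·(0.75) + (-0.75)·(-1.25) + (-0.75)·(2.75) + (1.25)·(-2.25)) / 3 = -3.75/3 = -1.25
  S[X,Z] = ((0.25)·(4.5) + (-0.75)·(-0.5) + (-0.75)·(-1.5) + (1.25)·(-2.5)) / 3 = -0.5/3 = -0.1667
  S[Y,Y] = ((0.75)·(0.75) + (-1.25)·(-1.25) + (2.75)·(2.75) + (-2.25)·(-2.25)) / 3 = 14.75/3 = 4.9167
  S[Y,Z] = ((0.75)·(4.5) + (-1.25)·(-0.5) + (2.75)·(-1.5) + (-2.25)·(-2.5)) / 3 = 5.5/3 = 1.8333
  S[Z,Z] = ((4.5)·(4.5) + (-0.5)·(-0.5) + (-1.5)·(-1.5) + (-2.5)·(-2.5)) / 3 = 29/3 = 9.6667

S is symmetric (S[j,i] = S[i,j]). Assembling:

S = [[0.9167, -1.25, -0.1667],
 [-1.25, 4.9167, 1.8333],
 [-0.1667, 1.8333, 9.6667]]


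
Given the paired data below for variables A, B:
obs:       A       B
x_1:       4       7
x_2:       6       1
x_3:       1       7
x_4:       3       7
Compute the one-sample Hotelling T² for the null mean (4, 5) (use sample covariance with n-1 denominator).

Step 1 — sample mean vector:
  mean(A) = (4 + 6 + 1 + 3) / 4 = 14/4 = 3.5
  mean(B) = (7 + 1 + 7 + 7) / 4 = 22/4 = 5.5
  x̄ = (3.5, 5.5),  deviation x̄ - mu_0 = (3.5, 5.5) - (4, 5) = (-0.5, 0.5).

Step 2 — sample covariance matrix, S[i,j] = (1/(n-1)) · Σ_k (x_{k,i} - mean_i) · (x_{k,j} - mean_j), divisor n-1 = 3:
  S[A,A] = ((0.5)·(0.5) + (2.5)·(2.5) + (-2.5)·(-2.5) + (-0.5)·(-0.5)) / 3 = 13/3 = 4.3333
  S[A,B] = ((0.5)·(1.5) + (2.5)·(-4.5) + (-2.5)·(1.5) + (-0.5)·(1.5)) / 3 = -15/3 = -5
  S[B,B] = ((1.5)·(1.5) + (-4.5)·(-4.5) + (1.5)·(1.5) + (1.5)·(1.5)) / 3 = 27/3 = 9
  S = [[4.3333, -5],
 [-5, 9]].

Step 3 — invert S. det(S) = 4.3333·9 - (-5)² = 14.
  S^{-1} = (1/det) · [[d, -b], [-b, a]] = [[0.6429, 0.3571],
 [0.3571, 0.3095]].

Step 4 — quadratic form (x̄ - mu_0)^T · S^{-1} · (x̄ - mu_0):
  S^{-1} · (x̄ - mu_0) = (-0.1429, -0.0238),
  (x̄ - mu_0)^T · [...] = (-0.5)·(-0.1429) + (0.5)·(-0.0238) = 0.0595.

Step 5 — scale by n: T² = 4 · 0.0595 = 0.2381.

T² ≈ 0.2381


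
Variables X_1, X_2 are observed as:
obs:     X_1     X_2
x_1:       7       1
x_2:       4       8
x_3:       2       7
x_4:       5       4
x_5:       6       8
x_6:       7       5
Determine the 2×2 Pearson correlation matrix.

Step 1 — column means:
  mean(X_1) = (7 + 4 + 2 + 5 + 6 + 7) / 6 = 31/6 = 5.1667
  mean(X_2) = (1 + 8 + 7 + 4 + 8 + 5) / 6 = 33/6 = 5.5

Step 2 — sample variances and covariances s[i,j] = (1/(n-1)) · Σ_k (x_{k,i} - mean_i) · (x_{k,j} - mean_j), with n-1 = 5:
  s[X_1,X_1] = ((1.8333)·(1.8333) + (-1.1667)·(-1.1667) + (-3.1667)·(-3.1667) + (-0.1667)·(-0.1667) + (0.8333)·(0.8333) + (1.8333)·(1.8333)) / 5 = 18.8333/5 = 3.7667
  s[X_1,X_2] = ((1.8333)·(-4.5) + (-1.1667)·(2.5) + (-3.1667)·(1.5) + (-0.1667)·(-1.5) + (0.8333)·(2.5) + (1.8333)·(-0.5)) / 5 = -14.5/5 = -2.9
  s[X_2,X_2] = ((-4.5)·(-4.5) + (2.5)·(2.5) + (1.5)·(1.5) + (-1.5)·(-1.5) + (2.5)·(2.5) + (-0.5)·(-0.5)) / 5 = 37.5/5 = 7.5
  Sample standard deviations s_i = √(s[i,i]):
  s(X_1) = √(3.7667) = 1.9408
  s(X_2) = √(7.5) = 2.7386

Step 3 — r_{ij} = s_{ij} / (s_i · s_j):
  r[X_1,X_1] = 1 (diagonal).
  r[X_1,X_2] = -2.9 / (1.9408 · 2.7386) = -2.9 / 5.3151 = -0.5456
  r[X_2,X_2] = 1 (diagonal).

R is symmetric with unit diagonal. Assembling:

R = [[1, -0.5456],
 [-0.5456, 1]]


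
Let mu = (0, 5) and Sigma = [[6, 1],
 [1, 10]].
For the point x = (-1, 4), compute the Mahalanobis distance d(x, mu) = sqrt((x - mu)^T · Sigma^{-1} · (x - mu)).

Step 1 — centre the observation: (x - mu) = (-1, -1).

Step 2 — invert Sigma. det(Sigma) = 6·10 - (1)² = 59.
  Sigma^{-1} = (1/det) · [[d, -b], [-b, a]] = [[0.1695, -0.0169],
 [-0.0169, 0.1017]].

Step 3 — form the quadratic (x - mu)^T · Sigma^{-1} · (x - mu):
  Sigma^{-1} · (x - mu) = (-0.1525, -0.0847).
  (x - mu)^T · [Sigma^{-1} · (x - mu)] = (-1)·(-0.1525) + (-1)·(-0.0847) = 0.2373.

Step 4 — take square root: d = √(0.2373) ≈ 0.4871.

d(x, mu) = √(0.2373) ≈ 0.4871


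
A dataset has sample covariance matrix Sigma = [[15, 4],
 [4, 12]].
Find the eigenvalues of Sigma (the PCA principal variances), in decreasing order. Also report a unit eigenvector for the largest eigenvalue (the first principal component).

Step 1 — characteristic polynomial of 2×2 Sigma:
  det(Sigma - λI) = λ² - trace · λ + det = 0.
  trace = 15 + 12 = 27, det = 15·12 - (4)² = 164.
Step 2 — discriminant:
  Δ = trace² - 4·det = 729 - 656 = 73.
Step 3 — eigenvalues:
  λ = (trace ± √Δ)/2 = (27 ± 8.544)/2,
  λ_1 = 17.772,  λ_2 = 9.228.

Step 4 — unit eigenvector for λ_1: solve (Sigma - λ_1 I)v = 0. First row:
  (15 - 17.772)·v_x + (4)·v_y = 0, i.e. (-2.772)·v_x + (4)·v_y = 0,
  so v ∝ (b, λ_1 - a) = (4, 2.772) = u.
  ||u|| = √((4)² + (2.772)²) = √(23.684) ≈ 4.8666,
  v_1 = u/||u|| ≈ (0.8219, 0.5696) (||v_1|| = 1).

λ_1 = 17.772,  λ_2 = 9.228;  v_1 ≈ (0.8219, 0.5696)


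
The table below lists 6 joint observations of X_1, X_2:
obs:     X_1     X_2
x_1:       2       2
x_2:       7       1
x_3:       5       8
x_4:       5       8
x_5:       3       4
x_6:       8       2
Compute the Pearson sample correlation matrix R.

Step 1 — column means:
  mean(X_1) = (2 + 7 + 5 + 5 + 3 + 8) / 6 = 30/6 = 5
  mean(X_2) = (2 + 1 + 8 + 8 + 4 + 2) / 6 = 25/6 = 4.1667

Step 2 — sample variances and covariances s[i,j] = (1/(n-1)) · Σ_k (x_{k,i} - mean_i) · (x_{k,j} - mean_j), with n-1 = 5:
  s[X_1,X_1] = ((-3)·(-3) + (2)·(2) + (0)·(0) + (0)·(0) + (-2)·(-2) + (3)·(3)) / 5 = 26/5 = 5.2
  s[X_1,X_2] = ((-3)·(-2.1667) + (2)·(-3.1667) + (0)·(3.8333) + (0)·(3.8333) + (-2)·(-0.1667) + (3)·(-2.1667)) / 5 = -6/5 = -1.2
  s[X_2,X_2] = ((-2.1667)·(-2.1667) + (-3.1667)·(-3.1667) + (3.8333)·(3.8333) + (3.8333)·(3.8333) + (-0.1667)·(-0.1667) + (-2.1667)·(-2.1667)) / 5 = 48.8333/5 = 9.7667
  Sample standard deviations s_i = √(s[i,i]):
  s(X_1) = √(5.2) = 2.2804
  s(X_2) = √(9.7667) = 3.1252

Step 3 — r_{ij} = s_{ij} / (s_i · s_j):
  r[X_1,X_1] = 1 (diagonal).
  r[X_1,X_2] = -1.2 / (2.2804 · 3.1252) = -1.2 / 7.1265 = -0.1684
  r[X_2,X_2] = 1 (diagonal).

R is symmetric with unit diagonal. Assembling:

R = [[1, -0.1684],
 [-0.1684, 1]]


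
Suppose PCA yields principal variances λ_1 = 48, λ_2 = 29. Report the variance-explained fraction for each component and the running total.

Step 1 — total variance = trace(Sigma) = Σ λ_i = 48 + 29 = 77.

Step 2 — fraction explained by component i = λ_i / Σ λ:
  PC1: 48/77 = 0.6234
  PC2: 29/77 = 0.3766

Step 3 — cumulative fraction after k components = (λ_1 + ... + λ_k) / Σ λ:
  k = 1: 48/77 = 0.6234
  k = 2: (48 + 29)/77 = 77/77 = 1

Summary (fraction, with percent):

explained: PC1 0.6234 (62.34%), PC2 0.3766 (37.66%);  cumulative: 0.6234, 1


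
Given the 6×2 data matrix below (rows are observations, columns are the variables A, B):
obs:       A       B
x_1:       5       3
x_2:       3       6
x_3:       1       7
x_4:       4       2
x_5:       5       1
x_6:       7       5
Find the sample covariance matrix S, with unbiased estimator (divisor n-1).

Step 1 — column means:
  mean(A) = (5 + 3 + 1 + 4 + 5 + 7) / 6 = 25/6 = 4.1667
  mean(B) = (3 + 6 + 7 + 2 + 1 + 5) / 6 = 24/6 = 4

Step 2 — sample covariance S[i,j] = (1/(n-1)) · Σ_k (x_{k,i} - mean_i) · (x_{k,j} - mean_j), with n-1 = 5.
  S[A,A] = ((0.8333)·(0.8333) + (-1.1667)·(-1.1667) + (-3.1667)·(-3.1667) + (-0.1667)·(-0.1667) + (0.8333)·(0.8333) + (2.8333)·(2.8333)) / 5 = 20.8333/5 = 4.1667
  S[A,B] = ((0.8333)·(-1) + (-1.1667)·(2) + (-3.1667)·(3) + (-0.1667)·(-2) + (0.8333)·(-3) + (2.8333)·(1)) / 5 = -12/5 = -2.4
  S[B,B] = ((-1)·(-1) + (2)·(2) + (3)·(3) + (-2)·(-2) + (-3)·(-3) + (1)·(1)) / 5 = 28/5 = 5.6

S is symmetric (S[j,i] = S[i,j]). Assembling:

S = [[4.1667, -2.4],
 [-2.4, 5.6]]


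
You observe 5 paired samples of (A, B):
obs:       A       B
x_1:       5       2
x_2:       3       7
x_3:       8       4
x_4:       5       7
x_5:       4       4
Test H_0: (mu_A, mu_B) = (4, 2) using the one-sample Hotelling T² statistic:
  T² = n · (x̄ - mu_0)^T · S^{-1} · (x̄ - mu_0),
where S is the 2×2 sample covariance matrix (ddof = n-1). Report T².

Step 1 — sample mean vector:
  mean(A) = (5 + 3 + 8 + 5 + 4) / 5 = 25/5 = 5
  mean(B) = (2 + 7 + 4 + 7 + 4) / 5 = 24/5 = 4.8
  x̄ = (5, 4.8),  deviation x̄ - mu_0 = (5, 4.8) - (4, 2) = (1, 2.8).

Step 2 — sample covariance matrix, S[i,j] = (1/(n-1)) · Σ_k (x_{k,i} - mean_i) · (x_{k,j} - mean_j), divisor n-1 = 4:
  S[A,A] = ((0)·(0) + (-2)·(-2) + (3)·(3) + (0)·(0) + (-1)·(-1)) / 4 = 14/4 = 3.5
  S[A,B] = ((0)·(-2.8) + (-2)·(2.2) + (3)·(-0.8) + (0)·(2.2) + (-1)·(-0.8)) / 4 = -6/4 = -1.5
  S[B,B] = ((-2.8)·(-2.8) + (2.2)·(2.2) + (-0.8)·(-0.8) + (2.2)·(2.2) + (-0.8)·(-0.8)) / 4 = 18.8/4 = 4.7
  S = [[3.5, -1.5],
 [-1.5, 4.7]].

Step 3 — invert S. det(S) = 3.5·4.7 - (-1.5)² = 14.2.
  S^{-1} = (1/det) · [[d, -b], [-b, a]] = [[0.331, 0.1056],
 [0.1056, 0.2465]].

Step 4 — quadratic form (x̄ - mu_0)^T · S^{-1} · (x̄ - mu_0):
  S^{-1} · (x̄ - mu_0) = (0.6268, 0.7958),
  (x̄ - mu_0)^T · [...] = (1)·(0.6268) + (2.8)·(0.7958) = 2.8549.

Step 5 — scale by n: T² = 5 · 2.8549 = 14.2746.

T² ≈ 14.2746


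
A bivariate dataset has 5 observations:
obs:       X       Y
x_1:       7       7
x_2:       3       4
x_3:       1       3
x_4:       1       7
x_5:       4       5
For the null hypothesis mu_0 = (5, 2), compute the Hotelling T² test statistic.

Step 1 — sample mean vector:
  mean(X) = (7 + 3 + 1 + 1 + 4) / 5 = 16/5 = 3.2
  mean(Y) = (7 + 4 + 3 + 7 + 5) / 5 = 26/5 = 5.2
  x̄ = (3.2, 5.2),  deviation x̄ - mu_0 = (3.2, 5.2) - (5, 2) = (-1.8, 3.2).

Step 2 — sample covariance matrix, S[i,j] = (1/(n-1)) · Σ_k (x_{k,i} - mean_i) · (x_{k,j} - mean_j), divisor n-1 = 4:
  S[X,X] = ((3.8)·(3.8) + (-0.2)·(-0.2) + (-2.2)·(-2.2) + (-2.2)·(-2.2) + (0.8)·(0.8)) / 4 = 24.8/4 = 6.2
  S[X,Y] = ((3.8)·(1.8) + (-0.2)·(-1.2) + (-2.2)·(-2.2) + (-2.2)·(1.8) + (0.8)·(-0.2)) / 4 = 7.8/4 = 1.95
  S[Y,Y] = ((1.8)·(1.8) + (-1.2)·(-1.2) + (-2.2)·(-2.2) + (1.8)·(1.8) + (-0.2)·(-0.2)) / 4 = 12.8/4 = 3.2
  S = [[6.2, 1.95],
 [1.95, 3.2]].

Step 3 — invert S. det(S) = 6.2·3.2 - (1.95)² = 16.0375.
  S^{-1} = (1/det) · [[d, -b], [-b, a]] = [[0.1995, -0.1216],
 [-0.1216, 0.3866]].

Step 4 — quadratic form (x̄ - mu_0)^T · S^{-1} · (x̄ - mu_0):
  S^{-1} · (x̄ - mu_0) = (-0.7482, 1.456),
  (x̄ - mu_0)^T · [...] = (-1.8)·(-0.7482) + (3.2)·(1.456) = 6.0059.

Step 5 — scale by n: T² = 5 · 6.0059 = 30.0296.

T² ≈ 30.0296


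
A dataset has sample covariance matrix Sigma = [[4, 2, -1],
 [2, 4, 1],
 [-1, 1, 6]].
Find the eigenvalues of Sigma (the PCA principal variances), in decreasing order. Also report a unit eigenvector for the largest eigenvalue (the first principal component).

Step 1 — characteristic polynomial p(λ) = det(λI - Sigma) = λ³ - tr·λ² + c_1·λ - det, where tr = trace, c_1 = sum of the principal 2×2 minors, det = det(Sigma):
  tr = 4 + 4 + 6 = 14,
  c_1 = (4·4 - (2)²) + (4·6 - (-1)²) + (4·6 - (1)²) = 12 + 23 + 23 = 58,
  det = 4·(4·6 - (1)²) - (2)·((2)·6 - (1)·(-1)) + (-1)·((2)·(1) - 4·(-1)) = 4·(23) - (2)·(13) + (-1)·(6) = 60.
  So p(λ) = λ³ - 14λ² + 58λ - 60.
Step 2 — look for an integer root (rational root theorem: any rational root is an integer divisor of 60). Testing λ = 6:
  p(6) = 216 - 504 + 348 - 60 = 0  ✓
  Dividing out (λ - 6): p(λ) = (λ - 6)(λ² - 8λ + 10).
Step 3 — remaining eigenvalues from the quadratic λ² - 8λ + 10 = 0:
  Δ = 8² - 4·10 = 64 - 40 = 24,  λ = (8 ± √24)/2 = (8 ± 4.899)/2 ≈ 6.4495 or 1.5505.
  Sorted: λ_1 = 6.4495,  λ_2 = 6,  λ_3 = 1.5505  (check: sum = 14 = tr ✓).

Step 4 — unit eigenvector for λ_1 ≈ 6.4495: v spans the null space of (Sigma - λ_1 I), whose rows are
  r_1 = (-2.4495, 2, -1),  r_2 = (2, -2.4495, 1),  r_3 = (-1, 1, -0.4495).
  v is orthogonal to every row, so take v ∝ r_1 × r_2 = ((2)·(1) - (-1)·(-2.4495), (-1)·(2) - (-2.4495)·(1), (-2.4495)·(-2.4495) - (2)·(2)) ≈ (-0.4495, 0.4495, 2).
  Rescale (multiply by -1 so the first nonzero entry is positive): u = (0.4495, -0.4495, -2).
  ||u|| = √((0.4495)² + (-0.4495)² + (-2)²) = √(4.4041) ≈ 2.0986,  v_1 = u/||u|| ≈ (0.2142, -0.2142, -0.953) (||v_1|| = 1).

λ_1 = 6.4495,  λ_2 = 6,  λ_3 = 1.5505;  v_1 ≈ (0.2142, -0.2142, -0.953)


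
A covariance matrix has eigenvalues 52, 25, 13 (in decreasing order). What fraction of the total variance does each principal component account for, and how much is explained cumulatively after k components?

Step 1 — total variance = trace(Sigma) = Σ λ_i = 52 + 25 + 13 = 90.

Step 2 — fraction explained by component i = λ_i / Σ λ:
  PC1: 52/90 = 0.5778
  PC2: 25/90 = 0.2778
  PC3: 13/90 = 0.1444

Step 3 — cumulative fraction after k components = (λ_1 + ... + λ_k) / Σ λ:
  k = 1: 52/90 = 0.5778
  k = 2: (52 + 25)/90 = 77/90 = 0.8556
  k = 3: (52 + 25 + 13)/90 = 90/90 = 1

Summary (fraction, with percent):

explained: PC1 0.5778 (57.78%), PC2 0.2778 (27.78%), PC3 0.1444 (14.44%);  cumulative: 0.5778, 0.8556, 1


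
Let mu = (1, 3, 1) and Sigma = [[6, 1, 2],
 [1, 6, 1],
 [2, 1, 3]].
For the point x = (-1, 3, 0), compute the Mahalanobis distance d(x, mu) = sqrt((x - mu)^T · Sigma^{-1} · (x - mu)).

Step 1 — centre the observation: (x - mu) = (-2, 0, -1).

Step 2 — invert Sigma (cofactor / det for 3×3, or solve directly):
  Sigma^{-1} = [[0.2152, -0.0127, -0.1392],
 [-0.0127, 0.1772, -0.0506],
 [-0.1392, -0.0506, 0.443]].

Step 3 — form the quadratic (x - mu)^T · Sigma^{-1} · (x - mu):
  Sigma^{-1} · (x - mu) = (-0.2911, 0.0759, -0.1646).
  (x - mu)^T · [Sigma^{-1} · (x - mu)] = (-2)·(-0.2911) + (0)·(0.0759) + (-1)·(-0.1646) = 0.7468.

Step 4 — take square root: d = √(0.7468) ≈ 0.8642.

d(x, mu) = √(0.7468) ≈ 0.8642


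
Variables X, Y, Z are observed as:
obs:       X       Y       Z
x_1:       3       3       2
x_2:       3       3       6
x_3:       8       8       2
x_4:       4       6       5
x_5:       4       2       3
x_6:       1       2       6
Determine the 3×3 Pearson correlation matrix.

Step 1 — column means:
  mean(X) = (3 + 3 + 8 + 4 + 4 + 1) / 6 = 23/6 = 3.8333
  mean(Y) = (3 + 3 + 8 + 6 + 2 + 2) / 6 = 24/6 = 4
  mean(Z) = (2 + 6 + 2 + 5 + 3 + 6) / 6 = 24/6 = 4

Step 2 — sample variances and covariances s[i,j] = (1/(n-1)) · Σ_k (x_{k,i} - mean_i) · (x_{k,j} - mean_j), with n-1 = 5:
  s[X,X] = ((-0.8333)·(-0.8333) + (-0.8333)·(-0.8333) + (4.1667)·(4.1667) + (0.1667)·(0.1667) + (0.1667)·(0.1667) + (-2.8333)·(-2.8333)) / 5 = 26.8333/5 = 5.3667
  s[X,Y] = ((-0.8333)·(-1) + (-0.8333)·(-1) + (4.1667)·(4) + (0.1667)·(2) + (0.1667)·(-2) + (-2.8333)·(-2)) / 5 = 24/5 = 4.8
  s[X,Z] = ((-0.8333)·(-2) + (-0.8333)·(2) + (4.1667)·(-2) + (0.1667)·(1) + (0.1667)·(-1) + (-2.8333)·(2)) / 5 = -14/5 = -2.8
  s[Y,Y] = ((-1)·(-1) + (-1)·(-1) + (4)·(4) + (2)·(2) + (-2)·(-2) + (-2)·(-2)) / 5 = 30/5 = 6
  s[Y,Z] = ((-1)·(-2) + (-1)·(2) + (4)·(-2) + (2)·(1) + (-2)·(-1) + (-2)·(2)) / 5 = -8/5 = -1.6
  s[Z,Z] = ((-2)·(-2) + (2)·(2) + (-2)·(-2) + (1)·(1) + (-1)·(-1) + (2)·(2)) / 5 = 18/5 = 3.6
  Sample standard deviations s_i = √(s[i,i]):
  s(X) = √(5.3667) = 2.3166
  s(Y) = √(6) = 2.4495
  s(Z) = √(3.6) = 1.8974

Step 3 — r_{ij} = s_{ij} / (s_i · s_j):
  r[X,X] = 1 (diagonal).
  r[X,Y] = 4.8 / (2.3166 · 2.4495) = 4.8 / 5.6745 = 0.8459
  r[X,Z] = -2.8 / (2.3166 · 1.8974) = -2.8 / 4.3955 = -0.637
  r[Y,Y] = 1 (diagonal).
  r[Y,Z] = -1.6 / (2.4495 · 1.8974) = -1.6 / 4.6476 = -0.3443
  r[Z,Z] = 1 (diagonal).

R is symmetric with unit diagonal. Assembling:

R = [[1, 0.8459, -0.637],
 [0.8459, 1, -0.3443],
 [-0.637, -0.3443, 1]]


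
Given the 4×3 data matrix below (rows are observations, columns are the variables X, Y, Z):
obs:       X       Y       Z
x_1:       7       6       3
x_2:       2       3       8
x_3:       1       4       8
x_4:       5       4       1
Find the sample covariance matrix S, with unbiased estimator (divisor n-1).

Step 1 — column means:
  mean(X) = (7 + 2 + 1 + 5) / 4 = 15/4 = 3.75
  mean(Y) = (6 + 3 + 4 + 4) / 4 = 17/4 = 4.25
  mean(Z) = (3 + 8 + 8 + 1) / 4 = 20/4 = 5

Step 2 — sample covariance S[i,j] = (1/(n-1)) · Σ_k (x_{k,i} - mean_i) · (x_{k,j} - mean_j), with n-1 = 3.
  S[X,X] = ((3.25)·(3.25) + (-1.75)·(-1.75) + (-2.75)·(-2.75) + (1.25)·(1.25)) / 3 = 22.75/3 = 7.5833
  S[X,Y] = ((3.25)·(1.75) + (-1.75)·(-1.25) + (-2.75)·(-0.25) + (1.25)·(-0.25)) / 3 = 8.25/3 = 2.75
  S[X,Z] = ((3.25)·(-2) + (-1.75)·(3) + (-2.75)·(3) + (1.25)·(-4)) / 3 = -25/3 = -8.3333
  S[Y,Y] = ((1.75)·(1.75) + (-1.25)·(-1.25) + (-0.25)·(-0.25) + (-0.25)·(-0.25)) / 3 = 4.75/3 = 1.5833
  S[Y,Z] = ((1.75)·(-2) + (-1.25)·(3) + (-0.25)·(3) + (-0.25)·(-4)) / 3 = -7/3 = -2.3333
  S[Z,Z] = ((-2)·(-2) + (3)·(3) + (3)·(3) + (-4)·(-4)) / 3 = 38/3 = 12.6667

S is symmetric (S[j,i] = S[i,j]). Assembling:

S = [[7.5833, 2.75, -8.3333],
 [2.75, 1.5833, -2.3333],
 [-8.3333, -2.3333, 12.6667]]


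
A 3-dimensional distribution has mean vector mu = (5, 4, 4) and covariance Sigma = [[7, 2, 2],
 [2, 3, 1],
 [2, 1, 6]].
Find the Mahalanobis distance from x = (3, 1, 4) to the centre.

Step 1 — centre the observation: (x - mu) = (-2, -3, 0).

Step 2 — invert Sigma (cofactor / det for 3×3, or solve directly):
  Sigma^{-1} = [[0.1868, -0.1099, -0.044],
 [-0.1099, 0.4176, -0.033],
 [-0.044, -0.033, 0.1868]].

Step 3 — form the quadratic (x - mu)^T · Sigma^{-1} · (x - mu):
  Sigma^{-1} · (x - mu) = (-0.044, -1.033, 0.1868).
  (x - mu)^T · [Sigma^{-1} · (x - mu)] = (-2)·(-0.044) + (-3)·(-1.033) + (0)·(0.1868) = 3.1868.

Step 4 — take square root: d = √(3.1868) ≈ 1.7852.

d(x, mu) = √(3.1868) ≈ 1.7852


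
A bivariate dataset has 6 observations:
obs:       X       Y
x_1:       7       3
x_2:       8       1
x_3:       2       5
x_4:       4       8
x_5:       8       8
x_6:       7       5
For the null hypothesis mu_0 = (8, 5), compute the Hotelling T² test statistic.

Step 1 — sample mean vector:
  mean(X) = (7 + 8 + 2 + 4 + 8 + 7) / 6 = 36/6 = 6
  mean(Y) = (3 + 1 + 5 + 8 + 8 + 5) / 6 = 30/6 = 5
  x̄ = (6, 5),  deviation x̄ - mu_0 = (6, 5) - (8, 5) = (-2, 0).

Step 2 — sample covariance matrix, S[i,j] = (1/(n-1)) · Σ_k (x_{k,i} - mean_i) · (x_{k,j} - mean_j), divisor n-1 = 5:
  S[X,X] = ((1)·(1) + (2)·(2) + (-4)·(-4) + (-2)·(-2) + (2)·(2) + (1)·(1)) / 5 = 30/5 = 6
  S[X,Y] = ((1)·(-2) + (2)·(-4) + (-4)·(0) + (-2)·(3) + (2)·(3) + (1)·(0)) / 5 = -10/5 = -2
  S[Y,Y] = ((-2)·(-2) + (-4)·(-4) + (0)·(0) + (3)·(3) + (3)·(3) + (0)·(0)) / 5 = 38/5 = 7.6
  S = [[6, -2],
 [-2, 7.6]].

Step 3 — invert S. det(S) = 6·7.6 - (-2)² = 41.6.
  S^{-1} = (1/det) · [[d, -b], [-b, a]] = [[0.1827, 0.0481],
 [0.0481, 0.1442]].

Step 4 — quadratic form (x̄ - mu_0)^T · S^{-1} · (x̄ - mu_0):
  S^{-1} · (x̄ - mu_0) = (-0.3654, -0.0962),
  (x̄ - mu_0)^T · [...] = (-2)·(-0.3654) + (0)·(-0.0962) = 0.7308.

Step 5 — scale by n: T² = 6 · 0.7308 = 4.3846.

T² ≈ 4.3846


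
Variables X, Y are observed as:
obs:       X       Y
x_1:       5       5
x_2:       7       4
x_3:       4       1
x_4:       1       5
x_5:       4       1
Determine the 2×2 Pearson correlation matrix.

Step 1 — column means:
  mean(X) = (5 + 7 + 4 + 1 + 4) / 5 = 21/5 = 4.2
  mean(Y) = (5 + 4 + 1 + 5 + 1) / 5 = 16/5 = 3.2

Step 2 — sample variances and covariances s[i,j] = (1/(n-1)) · Σ_k (x_{k,i} - mean_i) · (x_{k,j} - mean_j), with n-1 = 4:
  s[X,X] = ((0.8)·(0.8) + (2.8)·(2.8) + (-0.2)·(-0.2) + (-3.2)·(-3.2) + (-0.2)·(-0.2)) / 4 = 18.8/4 = 4.7
  s[X,Y] = ((0.8)·(1.8) + (2.8)·(0.8) + (-0.2)·(-2.2) + (-3.2)·(1.8) + (-0.2)·(-2.2)) / 4 = -1.2/4 = -0.3
  s[Y,Y] = ((1.8)·(1.8) + (0.8)·(0.8) + (-2.2)·(-2.2) + (1.8)·(1.8) + (-2.2)·(-2.2)) / 4 = 16.8/4 = 4.2
  Sample standard deviations s_i = √(s[i,i]):
  s(X) = √(4.7) = 2.1679
  s(Y) = √(4.2) = 2.0494

Step 3 — r_{ij} = s_{ij} / (s_i · s_j):
  r[X,X] = 1 (diagonal).
  r[X,Y] = -0.3 / (2.1679 · 2.0494) = -0.3 / 4.443 = -0.0675
  r[Y,Y] = 1 (diagonal).

R is symmetric with unit diagonal. Assembling:

R = [[1, -0.0675],
 [-0.0675, 1]]


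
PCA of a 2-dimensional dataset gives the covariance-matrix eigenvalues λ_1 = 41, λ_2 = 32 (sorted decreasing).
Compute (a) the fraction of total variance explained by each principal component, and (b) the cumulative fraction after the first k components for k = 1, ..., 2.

Step 1 — total variance = trace(Sigma) = Σ λ_i = 41 + 32 = 73.

Step 2 — fraction explained by component i = λ_i / Σ λ:
  PC1: 41/73 = 0.5616
  PC2: 32/73 = 0.4384

Step 3 — cumulative fraction after k components = (λ_1 + ... + λ_k) / Σ λ:
  k = 1: 41/73 = 0.5616
  k = 2: (41 + 32)/73 = 73/73 = 1

Summary (fraction, with percent):

explained: PC1 0.5616 (56.16%), PC2 0.4384 (43.84%);  cumulative: 0.5616, 1


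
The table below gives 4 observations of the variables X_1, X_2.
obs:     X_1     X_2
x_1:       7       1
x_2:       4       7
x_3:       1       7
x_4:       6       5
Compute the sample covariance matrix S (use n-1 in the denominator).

Step 1 — column means:
  mean(X_1) = (7 + 4 + 1 + 6) / 4 = 18/4 = 4.5
  mean(X_2) = (1 + 7 + 7 + 5) / 4 = 20/4 = 5

Step 2 — sample covariance S[i,j] = (1/(n-1)) · Σ_k (x_{k,i} - mean_i) · (x_{k,j} - mean_j), with n-1 = 3.
  S[X_1,X_1] = ((2.5)·(2.5) + (-0.5)·(-0.5) + (-3.5)·(-3.5) + (1.5)·(1.5)) / 3 = 21/3 = 7
  S[X_1,X_2] = ((2.5)·(-4) + (-0.5)·(2) + (-3.5)·(2) + (1.5)·(0)) / 3 = -18/3 = -6
  S[X_2,X_2] = ((-4)·(-4) + (2)·(2) + (2)·(2) + (0)·(0)) / 3 = 24/3 = 8

S is symmetric (S[j,i] = S[i,j]). Assembling:

S = [[7, -6],
 [-6, 8]]


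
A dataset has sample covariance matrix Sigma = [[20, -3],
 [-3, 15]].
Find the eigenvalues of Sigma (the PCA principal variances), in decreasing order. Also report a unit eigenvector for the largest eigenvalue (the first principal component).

Step 1 — characteristic polynomial of 2×2 Sigma:
  det(Sigma - λI) = λ² - trace · λ + det = 0.
  trace = 20 + 15 = 35, det = 20·15 - (-3)² = 291.
Step 2 — discriminant:
  Δ = trace² - 4·det = 1225 - 1164 = 61.
Step 3 — eigenvalues:
  λ = (trace ± √Δ)/2 = (35 ± 7.8102)/2,
  λ_1 = 21.4051,  λ_2 = 13.5949.

Step 4 — unit eigenvector for λ_1: solve (Sigma - λ_1 I)v = 0. First row:
  (20 - 21.4051)·v_x + (-3)·v_y = 0, i.e. (-1.4051)·v_x + (-3)·v_y = 0,
  so v ∝ (b, λ_1 - a) = (-3, 1.4051); multiply by -1 so the first entry is positive: u = (3, -1.4051).
  ||u|| = √((3)² + (-1.4051)²) = √(10.9744) ≈ 3.3128,
  v_1 = u/||u|| ≈ (0.9056, -0.4242) (||v_1|| = 1).

λ_1 = 21.4051,  λ_2 = 13.5949;  v_1 ≈ (0.9056, -0.4242)


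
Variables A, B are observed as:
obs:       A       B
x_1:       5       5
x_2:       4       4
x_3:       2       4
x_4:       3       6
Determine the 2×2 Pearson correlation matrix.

Step 1 — column means:
  mean(A) = (5 + 4 + 2 + 3) / 4 = 14/4 = 3.5
  mean(B) = (5 + 4 + 4 + 6) / 4 = 19/4 = 4.75

Step 2 — sample variances and covariances s[i,j] = (1/(n-1)) · Σ_k (x_{k,i} - mean_i) · (x_{k,j} - mean_j), with n-1 = 3:
  s[A,A] = ((1.5)·(1.5) + (0.5)·(0.5) + (-1.5)·(-1.5) + (-0.5)·(-0.5)) / 3 = 5/3 = 1.6667
  s[A,B] = ((1.5)·(0.25) + (0.5)·(-0.75) + (-1.5)·(-0.75) + (-0.5)·(1.25)) / 3 = 0.5/3 = 0.1667
  s[B,B] = ((0.25)·(0.25) + (-0.75)·(-0.75) + (-0.75)·(-0.75) + (1.25)·(1.25)) / 3 = 2.75/3 = 0.9167
  Sample standard deviations s_i = √(s[i,i]):
  s(A) = √(1.6667) = 1.291
  s(B) = √(0.9167) = 0.9574

Step 3 — r_{ij} = s_{ij} / (s_i · s_j):
  r[A,A] = 1 (diagonal).
  r[A,B] = 0.1667 / (1.291 · 0.9574) = 0.1667 / 1.236 = 0.1348
  r[B,B] = 1 (diagonal).

R is symmetric with unit diagonal. Assembling:

R = [[1, 0.1348],
 [0.1348, 1]]


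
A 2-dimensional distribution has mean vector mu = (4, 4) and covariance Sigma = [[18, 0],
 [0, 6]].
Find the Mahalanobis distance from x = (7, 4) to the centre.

Step 1 — centre the observation: (x - mu) = (3, 0).

Step 2 — invert Sigma. det(Sigma) = 18·6 - (0)² = 108.
  Sigma^{-1} = (1/det) · [[d, -b], [-b, a]] = [[0.0556, 0],
 [0, 0.1667]].

Step 3 — form the quadratic (x - mu)^T · Sigma^{-1} · (x - mu):
  Sigma^{-1} · (x - mu) = (0.1667, 0).
  (x - mu)^T · [Sigma^{-1} · (x - mu)] = (3)·(0.1667) + (0)·(0) = 0.5.

Step 4 — take square root: d = √(0.5) ≈ 0.7071.

d(x, mu) = √(0.5) ≈ 0.7071


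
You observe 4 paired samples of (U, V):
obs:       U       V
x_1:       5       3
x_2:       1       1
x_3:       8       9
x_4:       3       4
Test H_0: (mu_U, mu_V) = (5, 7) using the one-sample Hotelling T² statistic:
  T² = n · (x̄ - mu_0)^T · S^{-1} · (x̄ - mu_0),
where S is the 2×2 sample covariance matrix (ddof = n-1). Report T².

Step 1 — sample mean vector:
  mean(U) = (5 + 1 + 8 + 3) / 4 = 17/4 = 4.25
  mean(V) = (3 + 1 + 9 + 4) / 4 = 17/4 = 4.25
  x̄ = (4.25, 4.25),  deviation x̄ - mu_0 = (4.25, 4.25) - (5, 7) = (-0.75, -2.75).

Step 2 — sample covariance matrix, S[i,j] = (1/(n-1)) · Σ_k (x_{k,i} - mean_i) · (x_{k,j} - mean_j), divisor n-1 = 3:
  S[U,U] = ((0.75)·(0.75) + (-3.25)·(-3.25) + (3.75)·(3.75) + (-1.25)·(-1.25)) / 3 = 26.75/3 = 8.9167
  S[U,V] = ((0.75)·(-1.25) + (-3.25)·(-3.25) + (3.75)·(4.75) + (-1.25)·(-0.25)) / 3 = 27.75/3 = 9.25
  S[V,V] = ((-1.25)·(-1.25) + (-3.25)·(-3.25) + (4.75)·(4.75) + (-0.25)·(-0.25)) / 3 = 34.75/3 = 11.5833
  S = [[8.9167, 9.25],
 [9.25, 11.5833]].

Step 3 — invert S. det(S) = 8.9167·11.5833 - (9.25)² = 17.7222.
  S^{-1} = (1/det) · [[d, -b], [-b, a]] = [[0.6536, -0.5219],
 [-0.5219, 0.5031]].

Step 4 — quadratic form (x̄ - mu_0)^T · S^{-1} · (x̄ - mu_0):
  S^{-1} · (x̄ - mu_0) = (0.9451, -0.9922),
  (x̄ - mu_0)^T · [...] = (-0.75)·(0.9451) + (-2.75)·(-0.9922) = 2.0196.

Step 5 — scale by n: T² = 4 · 2.0196 = 8.0784.

T² ≈ 8.0784


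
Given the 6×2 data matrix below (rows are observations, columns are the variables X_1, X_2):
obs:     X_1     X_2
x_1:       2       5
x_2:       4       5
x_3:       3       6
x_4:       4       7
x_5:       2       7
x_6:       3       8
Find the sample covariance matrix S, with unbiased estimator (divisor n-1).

Step 1 — column means:
  mean(X_1) = (2 + 4 + 3 + 4 + 2 + 3) / 6 = 18/6 = 3
  mean(X_2) = (5 + 5 + 6 + 7 + 7 + 8) / 6 = 38/6 = 6.3333

Step 2 — sample covariance S[i,j] = (1/(n-1)) · Σ_k (x_{k,i} - mean_i) · (x_{k,j} - mean_j), with n-1 = 5.
  S[X_1,X_1] = ((-1)·(-1) + (1)·(1) + (0)·(0) + (1)·(1) + (-1)·(-1) + (0)·(0)) / 5 = 4/5 = 0.8
  S[X_1,X_2] = ((-1)·(-1.3333) + (1)·(-1.3333) + (0)·(-0.3333) + (1)·(0.6667) + (-1)·(0.6667) + (0)·(1.6667)) / 5 = 0/5 = 0
  S[X_2,X_2] = ((-1.3333)·(-1.3333) + (-1.3333)·(-1.3333) + (-0.3333)·(-0.3333) + (0.6667)·(0.6667) + (0.6667)·(0.6667) + (1.6667)·(1.6667)) / 5 = 7.3333/5 = 1.4667

S is symmetric (S[j,i] = S[i,j]). Assembling:

S = [[0.8, 0],
 [0, 1.4667]]


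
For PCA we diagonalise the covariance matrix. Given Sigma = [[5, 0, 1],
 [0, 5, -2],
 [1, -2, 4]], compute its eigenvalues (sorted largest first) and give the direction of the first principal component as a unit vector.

Step 1 — characteristic polynomial p(λ) = det(λI - Sigma) = λ³ - tr·λ² + c_1·λ - det, where tr = trace, c_1 = sum of the principal 2×2 minors, det = det(Sigma):
  tr = 5 + 5 + 4 = 14,
  c_1 = (5·5 - (0)²) + (5·4 - (1)²) + (5·4 - (-2)²) = 25 + 19 + 16 = 60,
  det = 5·(5·4 - (-2)²) - (0)·((0)·4 - (-2)·(1)) + (1)·((0)·(-2) - 5·(1)) = 5·(16) - (0)·(2) + (1)·(-5) = 75.
  So p(λ) = λ³ - 14λ² + 60λ - 75.
Step 2 — look for an integer root (rational root theorem: any rational root is an integer divisor of 75). Testing λ = 5:
  p(5) = 125 - 350 + 300 - 75 = 0  ✓
  Dividing out (λ - 5): p(λ) = (λ - 5)(λ² - 9λ + 15).
Step 3 — remaining eigenvalues from the quadratic λ² - 9λ + 15 = 0:
  Δ = 9² - 4·15 = 81 - 60 = 21,  λ = (9 ± √21)/2 = (9 ± 4.5826)/2 ≈ 6.7913 or 2.2087.
  Sorted: λ_1 = 6.7913,  λ_2 = 5,  λ_3 = 2.2087  (check: sum = 14 = tr ✓).

Step 4 — unit eigenvector for λ_1 ≈ 6.7913: v spans the null space of (Sigma - λ_1 I), whose rows are
  r_1 = (-1.7913, 0, 1),  r_2 = (0, -1.7913, -2),  r_3 = (1, -2, -2.7913).
  v is orthogonal to every row, so take v ∝ r_1 × r_2 = ((0)·(-2) - (1)·(-1.7913), (1)·(0) - (-1.7913)·(-2), (-1.7913)·(-1.7913) - (0)·(0)) ≈ (1.7913, -3.5826, 3.2087).
  Let u = (1.7913, -3.5826, 3.2087).
  ||u|| = √((1.7913)² + (-3.5826)² + (3.2087)²) = √(26.3394) ≈ 5.1322,  v_1 = u/||u|| ≈ (0.349, -0.6981, 0.6252) (||v_1|| = 1).

λ_1 = 6.7913,  λ_2 = 5,  λ_3 = 2.2087;  v_1 ≈ (0.349, -0.6981, 0.6252)


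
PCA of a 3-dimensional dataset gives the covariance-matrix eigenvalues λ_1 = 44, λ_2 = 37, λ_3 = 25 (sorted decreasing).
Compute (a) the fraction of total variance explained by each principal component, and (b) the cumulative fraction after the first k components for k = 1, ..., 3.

Step 1 — total variance = trace(Sigma) = Σ λ_i = 44 + 37 + 25 = 106.

Step 2 — fraction explained by component i = λ_i / Σ λ:
  PC1: 44/106 = 0.4151
  PC2: 37/106 = 0.3491
  PC3: 25/106 = 0.2358

Step 3 — cumulative fraction after k components = (λ_1 + ... + λ_k) / Σ λ:
  k = 1: 44/106 = 0.4151
  k = 2: (44 + 37)/106 = 81/106 = 0.7642
  k = 3: (44 + 37 + 25)/106 = 106/106 = 1

Summary (fraction, with percent):

explained: PC1 0.4151 (41.51%), PC2 0.3491 (34.91%), PC3 0.2358 (23.58%);  cumulative: 0.4151, 0.7642, 1


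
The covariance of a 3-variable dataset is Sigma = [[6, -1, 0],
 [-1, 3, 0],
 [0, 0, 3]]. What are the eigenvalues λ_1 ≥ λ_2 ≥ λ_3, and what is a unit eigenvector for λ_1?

Step 1 — characteristic polynomial p(λ) = det(λI - Sigma) = λ³ - tr·λ² + c_1·λ - det, where tr = trace, c_1 = sum of the principal 2×2 minors, det = det(Sigma):
  tr = 6 + 3 + 3 = 12,
  c_1 = (6·3 - (-1)²) + (6·3 - (0)²) + (3·3 - (0)²) = 17 + 18 + 9 = 44,
  det = 6·(3·3 - (0)²) - (-1)·((-1)·3 - (0)·(0)) + (0)·((-1)·(0) - 3·(0)) = 6·(9) - (-1)·(-3) + (0)·(0) = 51.
  So p(λ) = λ³ - 12λ² + 44λ - 51.
Step 2 — look for an integer root (rational root theorem: any rational root is an integer divisor of 51). Testing λ = 3:
  p(3) = 27 - 108 + 132 - 51 = 0  ✓
  Dividing out (λ - 3): p(λ) = (λ - 3)(λ² - 9λ + 17).
Step 3 — remaining eigenvalues from the quadratic λ² - 9λ + 17 = 0:
  Δ = 9² - 4·17 = 81 - 68 = 13,  λ = (9 ± √13)/2 = (9 ± 3.6056)/2 ≈ 6.3028 or 2.6972.
  Sorted: λ_1 = 6.3028,  λ_2 = 3,  λ_3 = 2.6972  (check: sum = 12 = tr ✓).

Step 4 — unit eigenvector for λ_1 ≈ 6.3028: v spans the null space of (Sigma - λ_1 I), whose rows are
  r_1 = (-0.3028, -1, 0),  r_2 = (-1, -3.3028, 0),  r_3 = (0, 0, -3.3028).
  v is orthogonal to every row, so take v ∝ r_1 × r_3 = ((-1)·(-3.3028) - (0)·(0), (0)·(0) - (-0.3028)·(-3.3028), (-0.3028)·(0) - (-1)·(0)) ≈ (3.3028, -1, 0).
  Let u = (3.3028, -1, 0).
  ||u|| = √((3.3028)² + (-1)² + (0)²) = √(11.9083) ≈ 3.4508,  v_1 = u/||u|| ≈ (0.9571, -0.2898, 0) (||v_1|| = 1).

λ_1 = 6.3028,  λ_2 = 3,  λ_3 = 2.6972;  v_1 ≈ (0.9571, -0.2898, 0)


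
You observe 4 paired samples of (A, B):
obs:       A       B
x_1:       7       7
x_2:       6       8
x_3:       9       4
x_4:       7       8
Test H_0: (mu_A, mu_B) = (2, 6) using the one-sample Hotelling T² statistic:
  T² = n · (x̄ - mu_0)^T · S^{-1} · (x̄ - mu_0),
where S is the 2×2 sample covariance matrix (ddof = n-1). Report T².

Step 1 — sample mean vector:
  mean(A) = (7 + 6 + 9 + 7) / 4 = 29/4 = 7.25
  mean(B) = (7 + 8 + 4 + 8) / 4 = 27/4 = 6.75
  x̄ = (7.25, 6.75),  deviation x̄ - mu_0 = (7.25, 6.75) - (2, 6) = (5.25, 0.75).

Step 2 — sample covariance matrix, S[i,j] = (1/(n-1)) · Σ_k (x_{k,i} - mean_i) · (x_{k,j} - mean_j), divisor n-1 = 3:
  S[A,A] = ((-0.25)·(-0.25) + (-1.25)·(-1.25) + (1.75)·(1.75) + (-0.25)·(-0.25)) / 3 = 4.75/3 = 1.5833
  S[A,B] = ((-0.25)·(0.25) + (-1.25)·(1.25) + (1.75)·(-2.75) + (-0.25)·(1.25)) / 3 = -6.75/3 = -2.25
  S[B,B] = ((0.25)·(0.25) + (1.25)·(1.25) + (-2.75)·(-2.75) + (1.25)·(1.25)) / 3 = 10.75/3 = 3.5833
  S = [[1.5833, -2.25],
 [-2.25, 3.5833]].

Step 3 — invert S. det(S) = 1.5833·3.5833 - (-2.25)² = 0.6111.
  S^{-1} = (1/det) · [[d, -b], [-b, a]] = [[5.8636, 3.6818],
 [3.6818, 2.5909]].

Step 4 — quadratic form (x̄ - mu_0)^T · S^{-1} · (x̄ - mu_0):
  S^{-1} · (x̄ - mu_0) = (33.5455, 21.2727),
  (x̄ - mu_0)^T · [...] = (5.25)·(33.5455) + (0.75)·(21.2727) = 192.0682.

Step 5 — scale by n: T² = 4 · 192.0682 = 768.2727.

T² ≈ 768.2727


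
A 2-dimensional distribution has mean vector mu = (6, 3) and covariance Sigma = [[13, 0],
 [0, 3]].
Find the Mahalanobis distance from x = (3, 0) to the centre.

Step 1 — centre the observation: (x - mu) = (-3, -3).

Step 2 — invert Sigma. det(Sigma) = 13·3 - (0)² = 39.
  Sigma^{-1} = (1/det) · [[d, -b], [-b, a]] = [[0.0769, 0],
 [0, 0.3333]].

Step 3 — form the quadratic (x - mu)^T · Sigma^{-1} · (x - mu):
  Sigma^{-1} · (x - mu) = (-0.2308, -1).
  (x - mu)^T · [Sigma^{-1} · (x - mu)] = (-3)·(-0.2308) + (-3)·(-1) = 3.6923.

Step 4 — take square root: d = √(3.6923) ≈ 1.9215.

d(x, mu) = √(3.6923) ≈ 1.9215


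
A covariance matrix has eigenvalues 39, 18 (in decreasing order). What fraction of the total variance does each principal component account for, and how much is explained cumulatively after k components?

Step 1 — total variance = trace(Sigma) = Σ λ_i = 39 + 18 = 57.

Step 2 — fraction explained by component i = λ_i / Σ λ:
  PC1: 39/57 = 0.6842
  PC2: 18/57 = 0.3158

Step 3 — cumulative fraction after k components = (λ_1 + ... + λ_k) / Σ λ:
  k = 1: 39/57 = 0.6842
  k = 2: (39 + 18)/57 = 57/57 = 1

Summary (fraction, with percent):

explained: PC1 0.6842 (68.42%), PC2 0.3158 (31.58%);  cumulative: 0.6842, 1


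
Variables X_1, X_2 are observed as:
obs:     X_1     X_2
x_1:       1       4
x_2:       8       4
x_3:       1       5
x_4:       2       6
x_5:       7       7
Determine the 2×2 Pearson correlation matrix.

Step 1 — column means:
  mean(X_1) = (1 + 8 + 1 + 2 + 7) / 5 = 19/5 = 3.8
  mean(X_2) = (4 + 4 + 5 + 6 + 7) / 5 = 26/5 = 5.2

Step 2 — sample variances and covariances s[i,j] = (1/(n-1)) · Σ_k (x_{k,i} - mean_i) · (x_{k,j} - mean_j), with n-1 = 4:
  s[X_1,X_1] = ((-2.8)·(-2.8) + (4.2)·(4.2) + (-2.8)·(-2.8) + (-1.8)·(-1.8) + (3.2)·(3.2)) / 4 = 46.8/4 = 11.7
  s[X_1,X_2] = ((-2.8)·(-1.2) + (4.2)·(-1.2) + (-2.8)·(-0.2) + (-1.8)·(0.8) + (3.2)·(1.8)) / 4 = 3.2/4 = 0.8
  s[X_2,X_2] = ((-1.2)·(-1.2) + (-1.2)·(-1.2) + (-0.2)·(-0.2) + (0.8)·(0.8) + (1.8)·(1.8)) / 4 = 6.8/4 = 1.7
  Sample standard deviations s_i = √(s[i,i]):
  s(X_1) = √(11.7) = 3.4205
  s(X_2) = √(1.7) = 1.3038

Step 3 — r_{ij} = s_{ij} / (s_i · s_j):
  r[X_1,X_1] = 1 (diagonal).
  r[X_1,X_2] = 0.8 / (3.4205 · 1.3038) = 0.8 / 4.4598 = 0.1794
  r[X_2,X_2] = 1 (diagonal).

R is symmetric with unit diagonal. Assembling:

R = [[1, 0.1794],
 [0.1794, 1]]


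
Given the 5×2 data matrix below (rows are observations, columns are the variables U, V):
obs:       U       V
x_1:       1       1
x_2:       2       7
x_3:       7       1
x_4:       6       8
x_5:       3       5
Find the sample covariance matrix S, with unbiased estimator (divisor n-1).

Step 1 — column means:
  mean(U) = (1 + 2 + 7 + 6 + 3) / 5 = 19/5 = 3.8
  mean(V) = (1 + 7 + 1 + 8 + 5) / 5 = 22/5 = 4.4

Step 2 — sample covariance S[i,j] = (1/(n-1)) · Σ_k (x_{k,i} - mean_i) · (x_{k,j} - mean_j), with n-1 = 4.
  S[U,U] = ((-2.8)·(-2.8) + (-1.8)·(-1.8) + (3.2)·(3.2) + (2.2)·(2.2) + (-0.8)·(-0.8)) / 4 = 26.8/4 = 6.7
  S[U,V] = ((-2.8)·(-3.4) + (-1.8)·(2.6) + (3.2)·(-3.4) + (2.2)·(3.6) + (-0.8)·(0.6)) / 4 = 1.4/4 = 0.35
  S[V,V] = ((-3.4)·(-3.4) + (2.6)·(2.6) + (-3.4)·(-3.4) + (3.6)·(3.6) + (0.6)·(0.6)) / 4 = 43.2/4 = 10.8

S is symmetric (S[j,i] = S[i,j]). Assembling:

S = [[6.7, 0.35],
 [0.35, 10.8]]


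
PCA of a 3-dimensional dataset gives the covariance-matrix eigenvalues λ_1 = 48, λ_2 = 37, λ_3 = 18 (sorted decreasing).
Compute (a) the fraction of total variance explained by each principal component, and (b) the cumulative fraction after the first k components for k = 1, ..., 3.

Step 1 — total variance = trace(Sigma) = Σ λ_i = 48 + 37 + 18 = 103.

Step 2 — fraction explained by component i = λ_i / Σ λ:
  PC1: 48/103 = 0.466
  PC2: 37/103 = 0.3592
  PC3: 18/103 = 0.1748

Step 3 — cumulative fraction after k components = (λ_1 + ... + λ_k) / Σ λ:
  k = 1: 48/103 = 0.466
  k = 2: (48 + 37)/103 = 85/103 = 0.8252
  k = 3: (48 + 37 + 18)/103 = 103/103 = 1

Summary (fraction, with percent):

explained: PC1 0.466 (46.6%), PC2 0.3592 (35.92%), PC3 0.1748 (17.48%);  cumulative: 0.466, 0.8252, 1
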